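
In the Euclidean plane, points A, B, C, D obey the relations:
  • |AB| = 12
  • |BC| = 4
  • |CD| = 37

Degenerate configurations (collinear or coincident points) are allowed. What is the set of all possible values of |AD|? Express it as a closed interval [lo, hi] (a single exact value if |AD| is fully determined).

|AD| ∈ [21, 53]  (≈ [21.0000, 53.0000])

|AB| ∈ {12}
|BC| ∈ {4}
|CD| ∈ {37}
|AC| ∈ [8, 16]
|BD| ∈ [33, 41]
|AD| ∈ [21, 53]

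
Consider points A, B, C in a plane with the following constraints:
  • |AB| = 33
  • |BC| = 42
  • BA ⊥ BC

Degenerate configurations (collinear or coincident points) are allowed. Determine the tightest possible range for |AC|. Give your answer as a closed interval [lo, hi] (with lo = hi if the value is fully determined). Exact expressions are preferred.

|AC| = 3·√(317)  (≈ 53.4135)

|AB| ∈ {33}
|BC| ∈ {42}
|AC| ∈ {3·√(317)}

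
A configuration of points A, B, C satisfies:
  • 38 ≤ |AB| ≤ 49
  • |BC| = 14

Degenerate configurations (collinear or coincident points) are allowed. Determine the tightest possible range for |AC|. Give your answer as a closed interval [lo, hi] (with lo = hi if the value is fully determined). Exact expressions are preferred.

|AC| ∈ [24, 63]  (≈ [24.0000, 63.0000])

|AB| ∈ [38, 49]
|BC| ∈ {14}
|AC| ∈ [24, 63]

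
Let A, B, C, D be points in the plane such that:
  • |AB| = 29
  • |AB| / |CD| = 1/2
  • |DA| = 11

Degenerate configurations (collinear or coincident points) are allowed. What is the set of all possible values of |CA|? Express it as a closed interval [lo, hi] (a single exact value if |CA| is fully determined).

|AB| ∈ {29}
|AD| ∈ {11}
|CD| ∈ {58}
|BD| ∈ [18, 40]
|AC| ∈ [47, 69]
|BC| ∈ [18, 98]

|CA| ∈ [47, 69]  (≈ [47.0000, 69.0000])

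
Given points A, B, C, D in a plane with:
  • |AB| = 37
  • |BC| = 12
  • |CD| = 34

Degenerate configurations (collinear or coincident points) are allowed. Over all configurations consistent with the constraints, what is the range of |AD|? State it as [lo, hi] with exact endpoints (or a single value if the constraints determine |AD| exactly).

|AB| ∈ {37}
|BC| ∈ {12}
|CD| ∈ {34}
|AC| ∈ [25, 49]
|BD| ∈ [22, 46]
|AD| ∈ [0, 83]

|AD| ∈ [0, 83]  (≈ [0.0000, 83.0000])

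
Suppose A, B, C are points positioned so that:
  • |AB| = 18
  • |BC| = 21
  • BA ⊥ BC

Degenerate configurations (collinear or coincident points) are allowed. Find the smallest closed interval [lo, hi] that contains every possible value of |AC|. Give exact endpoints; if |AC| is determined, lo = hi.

|AC| = 3·√(85)  (≈ 27.6586)

|AB| ∈ {18}
|BC| ∈ {21}
|AC| ∈ {3·√(85)}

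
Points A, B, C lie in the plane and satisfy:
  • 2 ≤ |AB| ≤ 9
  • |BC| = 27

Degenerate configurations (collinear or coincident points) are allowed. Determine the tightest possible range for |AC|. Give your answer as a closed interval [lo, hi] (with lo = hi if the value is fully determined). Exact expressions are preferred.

|AB| ∈ [2, 9]
|BC| ∈ {27}
|AC| ∈ [18, 36]

|AC| ∈ [18, 36]  (≈ [18.0000, 36.0000])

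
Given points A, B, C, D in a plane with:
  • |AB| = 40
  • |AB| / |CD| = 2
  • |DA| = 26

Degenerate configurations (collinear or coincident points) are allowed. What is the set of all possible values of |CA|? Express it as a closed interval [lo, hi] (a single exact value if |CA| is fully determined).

|AB| ∈ {40}
|AD| ∈ {26}
|CD| ∈ {20}
|BD| ∈ [14, 66]
|AC| ∈ [6, 46]
|BC| ∈ [0, 86]

|CA| ∈ [6, 46]  (≈ [6.0000, 46.0000])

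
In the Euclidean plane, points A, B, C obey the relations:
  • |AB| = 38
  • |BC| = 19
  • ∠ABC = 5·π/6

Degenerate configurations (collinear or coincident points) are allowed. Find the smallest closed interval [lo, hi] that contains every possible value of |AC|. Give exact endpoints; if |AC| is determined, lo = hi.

|AB| ∈ {38}
|BC| ∈ {19}
|AC| ∈ {19·√(2·√(3) + 5)}

|AC| = 19·√(2·√(3) + 5)  (≈ 55.2769)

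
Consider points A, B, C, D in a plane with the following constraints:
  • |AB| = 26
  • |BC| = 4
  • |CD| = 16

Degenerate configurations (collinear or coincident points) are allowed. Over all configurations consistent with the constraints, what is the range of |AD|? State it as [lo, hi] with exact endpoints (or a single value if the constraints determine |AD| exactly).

|AB| ∈ {26}
|BC| ∈ {4}
|CD| ∈ {16}
|AC| ∈ [22, 30]
|BD| ∈ [12, 20]
|AD| ∈ [6, 46]

|AD| ∈ [6, 46]  (≈ [6.0000, 46.0000])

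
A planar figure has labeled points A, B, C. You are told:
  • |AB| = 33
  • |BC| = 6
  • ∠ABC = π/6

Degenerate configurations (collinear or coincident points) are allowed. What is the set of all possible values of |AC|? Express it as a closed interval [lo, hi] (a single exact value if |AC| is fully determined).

|AC| = 3·√(125 - 22·√(3))  (≈ 27.9652)

|AB| ∈ {33}
|BC| ∈ {6}
|AC| ∈ {3·√(125 - 22·√(3))}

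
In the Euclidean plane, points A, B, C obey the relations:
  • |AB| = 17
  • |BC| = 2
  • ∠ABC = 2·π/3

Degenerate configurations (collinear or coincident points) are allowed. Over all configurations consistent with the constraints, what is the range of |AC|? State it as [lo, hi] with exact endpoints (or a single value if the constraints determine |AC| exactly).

|AB| ∈ {17}
|BC| ∈ {2}
|AC| ∈ {√(327)}

|AC| = √(327)  (≈ 18.0831)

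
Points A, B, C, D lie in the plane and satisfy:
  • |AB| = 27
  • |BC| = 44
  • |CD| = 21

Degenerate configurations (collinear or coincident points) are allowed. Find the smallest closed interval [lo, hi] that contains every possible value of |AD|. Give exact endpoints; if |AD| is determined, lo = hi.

|AB| ∈ {27}
|BC| ∈ {44}
|CD| ∈ {21}
|AC| ∈ [17, 71]
|BD| ∈ [23, 65]
|AD| ∈ [0, 92]

|AD| ∈ [0, 92]  (≈ [0.0000, 92.0000])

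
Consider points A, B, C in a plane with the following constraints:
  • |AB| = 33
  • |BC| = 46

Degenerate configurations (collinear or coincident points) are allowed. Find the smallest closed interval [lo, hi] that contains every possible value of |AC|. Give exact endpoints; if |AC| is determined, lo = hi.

|AB| ∈ {33}
|BC| ∈ {46}
|AC| ∈ [13, 79]

|AC| ∈ [13, 79]  (≈ [13.0000, 79.0000])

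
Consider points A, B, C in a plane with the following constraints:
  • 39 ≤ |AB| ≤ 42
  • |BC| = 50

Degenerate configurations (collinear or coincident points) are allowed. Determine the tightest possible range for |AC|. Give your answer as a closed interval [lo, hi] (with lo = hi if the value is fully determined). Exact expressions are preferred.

|AC| ∈ [8, 92]  (≈ [8.0000, 92.0000])

|AB| ∈ [39, 42]
|BC| ∈ {50}
|AC| ∈ [8, 92]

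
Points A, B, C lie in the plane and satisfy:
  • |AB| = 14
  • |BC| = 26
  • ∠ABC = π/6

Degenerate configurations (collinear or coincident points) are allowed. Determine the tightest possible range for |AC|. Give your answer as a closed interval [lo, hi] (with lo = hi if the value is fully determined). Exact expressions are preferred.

|AB| ∈ {14}
|BC| ∈ {26}
|AC| ∈ {2·√(218 - 91·√(3))}

|AC| = 2·√(218 - 91·√(3))  (≈ 15.5413)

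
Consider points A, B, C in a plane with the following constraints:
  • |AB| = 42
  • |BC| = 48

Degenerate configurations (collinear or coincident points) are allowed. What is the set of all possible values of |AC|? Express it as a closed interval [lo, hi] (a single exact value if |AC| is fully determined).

|AC| ∈ [6, 90]  (≈ [6.0000, 90.0000])

|AB| ∈ {42}
|BC| ∈ {48}
|AC| ∈ [6, 90]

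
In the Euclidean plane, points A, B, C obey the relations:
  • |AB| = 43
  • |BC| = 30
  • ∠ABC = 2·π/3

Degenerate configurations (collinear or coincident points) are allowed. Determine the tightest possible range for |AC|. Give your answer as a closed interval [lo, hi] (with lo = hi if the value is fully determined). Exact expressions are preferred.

|AB| ∈ {43}
|BC| ∈ {30}
|AC| ∈ {√(4039)}

|AC| = √(4039)  (≈ 63.5531)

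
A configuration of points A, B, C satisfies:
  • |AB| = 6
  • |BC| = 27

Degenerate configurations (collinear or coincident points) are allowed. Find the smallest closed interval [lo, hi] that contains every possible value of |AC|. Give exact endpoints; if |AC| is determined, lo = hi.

|AB| ∈ {6}
|BC| ∈ {27}
|AC| ∈ [21, 33]

|AC| ∈ [21, 33]  (≈ [21.0000, 33.0000])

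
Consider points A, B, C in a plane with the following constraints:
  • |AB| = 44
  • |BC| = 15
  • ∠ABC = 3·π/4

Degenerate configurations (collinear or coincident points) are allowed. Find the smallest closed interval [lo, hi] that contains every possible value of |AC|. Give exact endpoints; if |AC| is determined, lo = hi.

|AC| = √(660·√(2) + 2161)  (≈ 55.6272)

|AB| ∈ {44}
|BC| ∈ {15}
|AC| ∈ {√(660·√(2) + 2161)}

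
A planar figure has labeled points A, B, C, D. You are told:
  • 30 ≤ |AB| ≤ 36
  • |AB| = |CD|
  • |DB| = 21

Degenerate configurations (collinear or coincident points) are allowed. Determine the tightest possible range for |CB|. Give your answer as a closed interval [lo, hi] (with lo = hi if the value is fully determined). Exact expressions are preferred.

|AB| ∈ [30, 36]
|BD| ∈ {21}
|CD| ∈ [30, 36]
|AD| ∈ [9, 57]
|BC| ∈ [9, 57]
|AC| ∈ [0, 93]

|CB| ∈ [9, 57]  (≈ [9.0000, 57.0000])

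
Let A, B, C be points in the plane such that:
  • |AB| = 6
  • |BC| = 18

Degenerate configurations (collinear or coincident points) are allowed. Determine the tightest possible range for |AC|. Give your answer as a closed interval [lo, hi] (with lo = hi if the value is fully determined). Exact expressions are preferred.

|AB| ∈ {6}
|BC| ∈ {18}
|AC| ∈ [12, 24]

|AC| ∈ [12, 24]  (≈ [12.0000, 24.0000])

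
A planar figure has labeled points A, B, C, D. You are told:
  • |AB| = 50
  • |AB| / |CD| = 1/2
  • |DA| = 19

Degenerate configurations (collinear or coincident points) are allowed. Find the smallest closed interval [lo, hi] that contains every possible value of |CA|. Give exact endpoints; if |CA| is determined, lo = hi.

|CA| ∈ [81, 119]  (≈ [81.0000, 119.0000])

|AB| ∈ {50}
|AD| ∈ {19}
|CD| ∈ {100}
|BD| ∈ [31, 69]
|AC| ∈ [81, 119]
|BC| ∈ [31, 169]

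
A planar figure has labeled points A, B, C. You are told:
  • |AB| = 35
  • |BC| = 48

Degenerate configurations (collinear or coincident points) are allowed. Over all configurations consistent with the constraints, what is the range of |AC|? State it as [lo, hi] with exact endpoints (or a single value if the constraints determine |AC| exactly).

|AC| ∈ [13, 83]  (≈ [13.0000, 83.0000])

|AB| ∈ {35}
|BC| ∈ {48}
|AC| ∈ [13, 83]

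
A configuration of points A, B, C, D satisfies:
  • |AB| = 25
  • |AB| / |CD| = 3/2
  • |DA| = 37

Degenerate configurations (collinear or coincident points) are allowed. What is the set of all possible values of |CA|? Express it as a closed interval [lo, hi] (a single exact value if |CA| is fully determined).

|CA| ∈ [61/3, 161/3]  (≈ [20.3333, 53.6667])

|AB| ∈ {25}
|AD| ∈ {37}
|CD| ∈ {50/3}
|BD| ∈ [12, 62]
|AC| ∈ [61/3, 161/3]
|BC| ∈ [0, 236/3]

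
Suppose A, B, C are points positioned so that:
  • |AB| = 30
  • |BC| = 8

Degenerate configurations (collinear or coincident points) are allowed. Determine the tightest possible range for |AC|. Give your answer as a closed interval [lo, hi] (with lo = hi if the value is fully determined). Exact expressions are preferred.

|AC| ∈ [22, 38]  (≈ [22.0000, 38.0000])

|AB| ∈ {30}
|BC| ∈ {8}
|AC| ∈ [22, 38]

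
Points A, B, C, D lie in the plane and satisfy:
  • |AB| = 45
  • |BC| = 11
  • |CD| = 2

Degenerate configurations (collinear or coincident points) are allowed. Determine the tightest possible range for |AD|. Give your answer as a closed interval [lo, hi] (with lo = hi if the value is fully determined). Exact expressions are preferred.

|AD| ∈ [32, 58]  (≈ [32.0000, 58.0000])

|AB| ∈ {45}
|BC| ∈ {11}
|CD| ∈ {2}
|AC| ∈ [34, 56]
|BD| ∈ [9, 13]
|AD| ∈ [32, 58]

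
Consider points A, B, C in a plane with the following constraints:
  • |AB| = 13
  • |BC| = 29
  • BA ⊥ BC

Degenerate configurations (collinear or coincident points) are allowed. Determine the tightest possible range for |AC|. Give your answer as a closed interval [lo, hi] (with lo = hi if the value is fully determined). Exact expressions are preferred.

|AB| ∈ {13}
|BC| ∈ {29}
|AC| ∈ {√(1010)}

|AC| = √(1010)  (≈ 31.7805)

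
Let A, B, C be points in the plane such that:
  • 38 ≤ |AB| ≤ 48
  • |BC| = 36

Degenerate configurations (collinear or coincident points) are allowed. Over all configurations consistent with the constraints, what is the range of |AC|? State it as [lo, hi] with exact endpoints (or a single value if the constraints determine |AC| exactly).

|AB| ∈ [38, 48]
|BC| ∈ {36}
|AC| ∈ [2, 84]

|AC| ∈ [2, 84]  (≈ [2.0000, 84.0000])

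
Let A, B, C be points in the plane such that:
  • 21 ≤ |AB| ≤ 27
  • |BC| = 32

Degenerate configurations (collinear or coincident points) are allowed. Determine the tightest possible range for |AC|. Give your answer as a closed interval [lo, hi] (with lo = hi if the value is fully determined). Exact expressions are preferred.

|AC| ∈ [5, 59]  (≈ [5.0000, 59.0000])

|AB| ∈ [21, 27]
|BC| ∈ {32}
|AC| ∈ [5, 59]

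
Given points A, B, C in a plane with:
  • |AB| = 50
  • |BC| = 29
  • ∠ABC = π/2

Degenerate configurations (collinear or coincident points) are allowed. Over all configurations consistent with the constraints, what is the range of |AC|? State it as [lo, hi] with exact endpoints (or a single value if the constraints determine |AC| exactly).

|AB| ∈ {50}
|BC| ∈ {29}
|AC| ∈ {√(3341)}

|AC| = √(3341)  (≈ 57.8014)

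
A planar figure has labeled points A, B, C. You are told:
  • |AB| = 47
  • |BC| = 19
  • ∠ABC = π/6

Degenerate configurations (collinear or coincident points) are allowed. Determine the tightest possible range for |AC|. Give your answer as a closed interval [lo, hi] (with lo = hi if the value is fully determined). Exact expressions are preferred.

|AB| ∈ {47}
|BC| ∈ {19}
|AC| ∈ {√(2570 - 893·√(3))}

|AC| = √(2570 - 893·√(3))  (≈ 31.9887)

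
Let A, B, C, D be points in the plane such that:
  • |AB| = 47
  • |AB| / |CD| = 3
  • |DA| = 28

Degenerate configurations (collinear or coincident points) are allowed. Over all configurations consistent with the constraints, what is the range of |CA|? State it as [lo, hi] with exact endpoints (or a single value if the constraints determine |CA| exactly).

|CA| ∈ [37/3, 131/3]  (≈ [12.3333, 43.6667])

|AB| ∈ {47}
|AD| ∈ {28}
|CD| ∈ {47/3}
|BD| ∈ [19, 75]
|AC| ∈ [37/3, 131/3]
|BC| ∈ [10/3, 272/3]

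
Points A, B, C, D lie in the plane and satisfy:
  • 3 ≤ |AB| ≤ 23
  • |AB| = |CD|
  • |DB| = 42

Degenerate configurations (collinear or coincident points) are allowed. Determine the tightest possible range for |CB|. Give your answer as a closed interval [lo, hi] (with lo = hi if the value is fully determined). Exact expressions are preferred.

|AB| ∈ [3, 23]
|BD| ∈ {42}
|CD| ∈ [3, 23]
|AD| ∈ [19, 65]
|BC| ∈ [19, 65]
|AC| ∈ [0, 88]

|CB| ∈ [19, 65]  (≈ [19.0000, 65.0000])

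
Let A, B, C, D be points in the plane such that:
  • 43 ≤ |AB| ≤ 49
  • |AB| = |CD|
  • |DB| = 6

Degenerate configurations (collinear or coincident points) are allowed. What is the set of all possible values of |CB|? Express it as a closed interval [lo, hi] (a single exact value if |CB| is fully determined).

|AB| ∈ [43, 49]
|BD| ∈ {6}
|CD| ∈ [43, 49]
|AD| ∈ [37, 55]
|BC| ∈ [37, 55]
|AC| ∈ [0, 104]

|CB| ∈ [37, 55]  (≈ [37.0000, 55.0000])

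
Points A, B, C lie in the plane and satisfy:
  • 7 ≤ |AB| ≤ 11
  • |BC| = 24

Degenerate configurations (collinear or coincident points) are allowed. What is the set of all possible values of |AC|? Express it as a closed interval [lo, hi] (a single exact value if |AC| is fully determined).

|AC| ∈ [13, 35]  (≈ [13.0000, 35.0000])

|AB| ∈ [7, 11]
|BC| ∈ {24}
|AC| ∈ [13, 35]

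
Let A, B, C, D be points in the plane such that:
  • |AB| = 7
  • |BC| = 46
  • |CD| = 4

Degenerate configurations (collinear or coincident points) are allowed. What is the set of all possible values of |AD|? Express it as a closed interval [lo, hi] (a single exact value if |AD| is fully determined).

|AD| ∈ [35, 57]  (≈ [35.0000, 57.0000])

|AB| ∈ {7}
|BC| ∈ {46}
|CD| ∈ {4}
|AC| ∈ [39, 53]
|BD| ∈ [42, 50]
|AD| ∈ [35, 57]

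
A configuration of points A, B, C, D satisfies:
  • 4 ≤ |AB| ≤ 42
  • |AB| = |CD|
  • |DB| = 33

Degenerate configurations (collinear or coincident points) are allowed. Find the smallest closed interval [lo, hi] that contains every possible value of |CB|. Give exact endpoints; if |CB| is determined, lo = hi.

|CB| ∈ [0, 75]  (≈ [0.0000, 75.0000])

|AB| ∈ [4, 42]
|BD| ∈ {33}
|CD| ∈ [4, 42]
|AD| ∈ [0, 75]
|BC| ∈ [0, 75]
|AC| ∈ [0, 117]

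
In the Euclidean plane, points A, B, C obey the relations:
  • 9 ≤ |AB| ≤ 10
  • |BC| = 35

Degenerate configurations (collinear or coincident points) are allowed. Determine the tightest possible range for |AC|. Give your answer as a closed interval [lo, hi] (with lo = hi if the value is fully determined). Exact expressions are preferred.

|AB| ∈ [9, 10]
|BC| ∈ {35}
|AC| ∈ [25, 45]

|AC| ∈ [25, 45]  (≈ [25.0000, 45.0000])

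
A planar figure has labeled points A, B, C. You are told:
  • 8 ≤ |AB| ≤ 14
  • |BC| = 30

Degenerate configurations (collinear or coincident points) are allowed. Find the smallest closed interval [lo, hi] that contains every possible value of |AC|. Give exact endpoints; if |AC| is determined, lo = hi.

|AC| ∈ [16, 44]  (≈ [16.0000, 44.0000])

|AB| ∈ [8, 14]
|BC| ∈ {30}
|AC| ∈ [16, 44]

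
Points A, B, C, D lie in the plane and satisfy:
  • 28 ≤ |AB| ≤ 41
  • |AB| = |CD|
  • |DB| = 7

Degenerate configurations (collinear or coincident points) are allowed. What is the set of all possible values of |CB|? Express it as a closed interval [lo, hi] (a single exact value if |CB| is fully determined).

|AB| ∈ [28, 41]
|BD| ∈ {7}
|CD| ∈ [28, 41]
|AD| ∈ [21, 48]
|BC| ∈ [21, 48]
|AC| ∈ [0, 89]

|CB| ∈ [21, 48]  (≈ [21.0000, 48.0000])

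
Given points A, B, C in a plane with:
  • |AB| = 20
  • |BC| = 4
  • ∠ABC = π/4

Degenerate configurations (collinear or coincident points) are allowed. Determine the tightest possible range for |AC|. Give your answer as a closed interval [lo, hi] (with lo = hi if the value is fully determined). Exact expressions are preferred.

|AB| ∈ {20}
|BC| ∈ {4}
|AC| ∈ {4·√(26 - 5·√(2))}

|AC| = 4·√(26 - 5·√(2))  (≈ 17.4030)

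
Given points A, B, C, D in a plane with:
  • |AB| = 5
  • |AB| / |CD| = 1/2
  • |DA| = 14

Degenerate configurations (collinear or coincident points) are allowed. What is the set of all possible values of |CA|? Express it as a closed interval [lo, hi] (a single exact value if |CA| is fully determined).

|AB| ∈ {5}
|AD| ∈ {14}
|CD| ∈ {10}
|BD| ∈ [9, 19]
|AC| ∈ [4, 24]
|BC| ∈ [0, 29]

|CA| ∈ [4, 24]  (≈ [4.0000, 24.0000])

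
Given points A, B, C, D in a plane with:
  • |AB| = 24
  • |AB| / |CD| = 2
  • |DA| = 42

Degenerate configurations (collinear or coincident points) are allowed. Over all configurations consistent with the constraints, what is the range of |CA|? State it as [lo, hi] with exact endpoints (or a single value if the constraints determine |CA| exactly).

|AB| ∈ {24}
|AD| ∈ {42}
|CD| ∈ {12}
|BD| ∈ [18, 66]
|AC| ∈ [30, 54]
|BC| ∈ [6, 78]

|CA| ∈ [30, 54]  (≈ [30.0000, 54.0000])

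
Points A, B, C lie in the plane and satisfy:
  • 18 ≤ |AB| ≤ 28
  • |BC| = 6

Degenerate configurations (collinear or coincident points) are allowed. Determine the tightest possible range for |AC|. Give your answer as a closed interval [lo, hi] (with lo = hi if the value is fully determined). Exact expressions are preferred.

|AC| ∈ [12, 34]  (≈ [12.0000, 34.0000])

|AB| ∈ [18, 28]
|BC| ∈ {6}
|AC| ∈ [12, 34]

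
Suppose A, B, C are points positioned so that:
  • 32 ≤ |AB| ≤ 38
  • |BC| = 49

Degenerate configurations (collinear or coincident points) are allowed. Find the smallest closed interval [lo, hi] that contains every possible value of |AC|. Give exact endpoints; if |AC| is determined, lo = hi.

|AB| ∈ [32, 38]
|BC| ∈ {49}
|AC| ∈ [11, 87]

|AC| ∈ [11, 87]  (≈ [11.0000, 87.0000])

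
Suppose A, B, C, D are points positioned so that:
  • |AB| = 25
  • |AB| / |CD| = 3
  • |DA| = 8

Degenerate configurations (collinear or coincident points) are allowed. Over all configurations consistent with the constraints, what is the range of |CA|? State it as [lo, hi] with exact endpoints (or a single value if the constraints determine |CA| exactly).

|CA| ∈ [1/3, 49/3]  (≈ [0.3333, 16.3333])

|AB| ∈ {25}
|AD| ∈ {8}
|CD| ∈ {25/3}
|BD| ∈ [17, 33]
|AC| ∈ [1/3, 49/3]
|BC| ∈ [26/3, 124/3]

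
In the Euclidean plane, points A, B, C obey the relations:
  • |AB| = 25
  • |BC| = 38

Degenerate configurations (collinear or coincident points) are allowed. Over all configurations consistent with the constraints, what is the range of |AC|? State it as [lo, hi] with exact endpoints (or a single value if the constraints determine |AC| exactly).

|AB| ∈ {25}
|BC| ∈ {38}
|AC| ∈ [13, 63]

|AC| ∈ [13, 63]  (≈ [13.0000, 63.0000])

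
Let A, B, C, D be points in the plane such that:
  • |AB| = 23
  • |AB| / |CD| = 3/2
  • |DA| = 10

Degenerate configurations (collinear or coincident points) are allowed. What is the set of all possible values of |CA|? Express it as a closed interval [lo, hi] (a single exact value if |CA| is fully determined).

|AB| ∈ {23}
|AD| ∈ {10}
|CD| ∈ {46/3}
|BD| ∈ [13, 33]
|AC| ∈ [16/3, 76/3]
|BC| ∈ [0, 145/3]

|CA| ∈ [16/3, 76/3]  (≈ [5.3333, 25.3333])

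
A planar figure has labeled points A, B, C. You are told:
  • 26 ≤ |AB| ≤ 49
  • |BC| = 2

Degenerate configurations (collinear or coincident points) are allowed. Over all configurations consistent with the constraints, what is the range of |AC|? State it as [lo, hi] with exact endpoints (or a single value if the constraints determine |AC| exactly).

|AB| ∈ [26, 49]
|BC| ∈ {2}
|AC| ∈ [24, 51]

|AC| ∈ [24, 51]  (≈ [24.0000, 51.0000])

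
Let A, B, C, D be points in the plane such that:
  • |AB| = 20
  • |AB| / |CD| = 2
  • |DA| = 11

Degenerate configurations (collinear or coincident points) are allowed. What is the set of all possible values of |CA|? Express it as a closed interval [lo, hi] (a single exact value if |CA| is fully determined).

|AB| ∈ {20}
|AD| ∈ {11}
|CD| ∈ {10}
|BD| ∈ [9, 31]
|AC| ∈ [1, 21]
|BC| ∈ [0, 41]

|CA| ∈ [1, 21]  (≈ [1.0000, 21.0000])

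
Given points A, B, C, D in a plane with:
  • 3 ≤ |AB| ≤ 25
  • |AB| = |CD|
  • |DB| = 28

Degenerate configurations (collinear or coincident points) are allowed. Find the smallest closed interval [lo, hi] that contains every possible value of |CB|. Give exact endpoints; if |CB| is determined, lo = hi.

|CB| ∈ [3, 53]  (≈ [3.0000, 53.0000])

|AB| ∈ [3, 25]
|BD| ∈ {28}
|CD| ∈ [3, 25]
|AD| ∈ [3, 53]
|BC| ∈ [3, 53]
|AC| ∈ [0, 78]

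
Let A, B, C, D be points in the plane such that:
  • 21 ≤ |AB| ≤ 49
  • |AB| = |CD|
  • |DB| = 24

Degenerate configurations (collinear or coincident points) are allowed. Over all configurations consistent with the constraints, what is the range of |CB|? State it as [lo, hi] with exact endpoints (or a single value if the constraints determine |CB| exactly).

|CB| ∈ [0, 73]  (≈ [0.0000, 73.0000])

|AB| ∈ [21, 49]
|BD| ∈ {24}
|CD| ∈ [21, 49]
|AD| ∈ [0, 73]
|BC| ∈ [0, 73]
|AC| ∈ [0, 122]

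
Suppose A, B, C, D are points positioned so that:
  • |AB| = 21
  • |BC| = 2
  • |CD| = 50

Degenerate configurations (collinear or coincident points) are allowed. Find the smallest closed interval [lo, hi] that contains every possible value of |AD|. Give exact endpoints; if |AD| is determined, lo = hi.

|AB| ∈ {21}
|BC| ∈ {2}
|CD| ∈ {50}
|AC| ∈ [19, 23]
|BD| ∈ [48, 52]
|AD| ∈ [27, 73]

|AD| ∈ [27, 73]  (≈ [27.0000, 73.0000])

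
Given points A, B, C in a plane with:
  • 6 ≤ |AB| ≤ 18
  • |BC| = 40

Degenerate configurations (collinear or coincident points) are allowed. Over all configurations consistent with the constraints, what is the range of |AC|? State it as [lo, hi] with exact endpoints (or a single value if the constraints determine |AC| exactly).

|AC| ∈ [22, 58]  (≈ [22.0000, 58.0000])

|AB| ∈ [6, 18]
|BC| ∈ {40}
|AC| ∈ [22, 58]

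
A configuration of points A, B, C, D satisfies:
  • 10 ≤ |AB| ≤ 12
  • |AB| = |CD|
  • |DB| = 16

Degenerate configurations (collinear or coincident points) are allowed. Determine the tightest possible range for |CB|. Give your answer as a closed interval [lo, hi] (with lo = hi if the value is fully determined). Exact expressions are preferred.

|CB| ∈ [4, 28]  (≈ [4.0000, 28.0000])

|AB| ∈ [10, 12]
|BD| ∈ {16}
|CD| ∈ [10, 12]
|AD| ∈ [4, 28]
|BC| ∈ [4, 28]
|AC| ∈ [0, 40]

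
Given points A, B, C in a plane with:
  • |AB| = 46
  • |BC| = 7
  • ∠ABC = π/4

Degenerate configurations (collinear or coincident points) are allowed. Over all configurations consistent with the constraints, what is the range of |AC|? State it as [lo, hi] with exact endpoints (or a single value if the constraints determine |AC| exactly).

|AC| = √(2165 - 322·√(2))  (≈ 41.3476)

|AB| ∈ {46}
|BC| ∈ {7}
|AC| ∈ {√(2165 - 322·√(2))}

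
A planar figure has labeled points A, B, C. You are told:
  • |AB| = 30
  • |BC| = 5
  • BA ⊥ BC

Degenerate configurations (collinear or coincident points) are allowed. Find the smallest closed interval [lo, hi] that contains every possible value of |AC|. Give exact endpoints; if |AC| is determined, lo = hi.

|AC| = 5·√(37)  (≈ 30.4138)

|AB| ∈ {30}
|BC| ∈ {5}
|AC| ∈ {5·√(37)}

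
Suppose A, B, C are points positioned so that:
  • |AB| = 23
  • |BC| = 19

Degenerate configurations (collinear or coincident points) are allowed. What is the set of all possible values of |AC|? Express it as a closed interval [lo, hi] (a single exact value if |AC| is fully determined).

|AB| ∈ {23}
|BC| ∈ {19}
|AC| ∈ [4, 42]

|AC| ∈ [4, 42]  (≈ [4.0000, 42.0000])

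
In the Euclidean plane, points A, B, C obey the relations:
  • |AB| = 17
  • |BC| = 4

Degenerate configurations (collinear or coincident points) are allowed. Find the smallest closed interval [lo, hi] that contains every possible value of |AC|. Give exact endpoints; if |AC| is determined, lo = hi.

|AC| ∈ [13, 21]  (≈ [13.0000, 21.0000])

|AB| ∈ {17}
|BC| ∈ {4}
|AC| ∈ [13, 21]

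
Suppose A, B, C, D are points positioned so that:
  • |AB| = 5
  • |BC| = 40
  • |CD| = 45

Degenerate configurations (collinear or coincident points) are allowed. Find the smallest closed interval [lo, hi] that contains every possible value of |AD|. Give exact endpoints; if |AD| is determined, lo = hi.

|AB| ∈ {5}
|BC| ∈ {40}
|CD| ∈ {45}
|AC| ∈ [35, 45]
|BD| ∈ [5, 85]
|AD| ∈ [0, 90]

|AD| ∈ [0, 90]  (≈ [0.0000, 90.0000])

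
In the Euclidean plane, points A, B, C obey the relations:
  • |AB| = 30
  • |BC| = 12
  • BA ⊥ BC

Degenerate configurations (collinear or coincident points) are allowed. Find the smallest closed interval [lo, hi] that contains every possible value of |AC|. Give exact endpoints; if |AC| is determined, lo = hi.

|AB| ∈ {30}
|BC| ∈ {12}
|AC| ∈ {6·√(29)}

|AC| = 6·√(29)  (≈ 32.3110)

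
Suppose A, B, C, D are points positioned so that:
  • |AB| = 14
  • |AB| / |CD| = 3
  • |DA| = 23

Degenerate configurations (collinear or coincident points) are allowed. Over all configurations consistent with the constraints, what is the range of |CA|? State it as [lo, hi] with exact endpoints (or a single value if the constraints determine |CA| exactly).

|CA| ∈ [55/3, 83/3]  (≈ [18.3333, 27.6667])

|AB| ∈ {14}
|AD| ∈ {23}
|CD| ∈ {14/3}
|BD| ∈ [9, 37]
|AC| ∈ [55/3, 83/3]
|BC| ∈ [13/3, 125/3]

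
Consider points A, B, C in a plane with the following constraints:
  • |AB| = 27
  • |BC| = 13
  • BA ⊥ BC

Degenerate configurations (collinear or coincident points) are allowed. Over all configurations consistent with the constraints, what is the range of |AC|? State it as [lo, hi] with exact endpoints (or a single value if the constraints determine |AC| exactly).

|AB| ∈ {27}
|BC| ∈ {13}
|AC| ∈ {√(898)}

|AC| = √(898)  (≈ 29.9666)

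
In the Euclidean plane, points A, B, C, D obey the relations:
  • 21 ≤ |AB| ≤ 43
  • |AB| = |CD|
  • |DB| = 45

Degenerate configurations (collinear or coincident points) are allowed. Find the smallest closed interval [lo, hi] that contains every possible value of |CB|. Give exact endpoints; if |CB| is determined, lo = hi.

|AB| ∈ [21, 43]
|BD| ∈ {45}
|CD| ∈ [21, 43]
|AD| ∈ [2, 88]
|BC| ∈ [2, 88]
|AC| ∈ [0, 131]

|CB| ∈ [2, 88]  (≈ [2.0000, 88.0000])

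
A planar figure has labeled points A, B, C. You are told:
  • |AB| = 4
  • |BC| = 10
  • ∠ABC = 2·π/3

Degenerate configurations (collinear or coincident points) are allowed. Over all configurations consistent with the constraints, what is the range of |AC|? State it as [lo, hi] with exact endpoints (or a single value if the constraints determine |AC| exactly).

|AC| = 2·√(39)  (≈ 12.4900)

|AB| ∈ {4}
|BC| ∈ {10}
|AC| ∈ {2·√(39)}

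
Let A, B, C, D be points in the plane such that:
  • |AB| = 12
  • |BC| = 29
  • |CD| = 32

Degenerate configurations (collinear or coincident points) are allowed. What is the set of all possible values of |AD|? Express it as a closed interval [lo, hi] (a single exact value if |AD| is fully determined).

|AB| ∈ {12}
|BC| ∈ {29}
|CD| ∈ {32}
|AC| ∈ [17, 41]
|BD| ∈ [3, 61]
|AD| ∈ [0, 73]

|AD| ∈ [0, 73]  (≈ [0.0000, 73.0000])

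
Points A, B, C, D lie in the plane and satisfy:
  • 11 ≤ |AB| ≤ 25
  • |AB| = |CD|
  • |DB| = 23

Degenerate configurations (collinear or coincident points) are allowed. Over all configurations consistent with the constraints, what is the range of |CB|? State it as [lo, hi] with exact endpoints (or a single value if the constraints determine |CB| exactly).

|AB| ∈ [11, 25]
|BD| ∈ {23}
|CD| ∈ [11, 25]
|AD| ∈ [0, 48]
|BC| ∈ [0, 48]
|AC| ∈ [0, 73]

|CB| ∈ [0, 48]  (≈ [0.0000, 48.0000])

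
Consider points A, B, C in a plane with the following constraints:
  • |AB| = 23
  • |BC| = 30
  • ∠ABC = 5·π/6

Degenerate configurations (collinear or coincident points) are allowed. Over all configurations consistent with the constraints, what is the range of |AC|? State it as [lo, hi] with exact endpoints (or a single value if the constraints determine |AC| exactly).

|AC| = √(690·√(3) + 1429)  (≈ 51.2261)

|AB| ∈ {23}
|BC| ∈ {30}
|AC| ∈ {√(690·√(3) + 1429)}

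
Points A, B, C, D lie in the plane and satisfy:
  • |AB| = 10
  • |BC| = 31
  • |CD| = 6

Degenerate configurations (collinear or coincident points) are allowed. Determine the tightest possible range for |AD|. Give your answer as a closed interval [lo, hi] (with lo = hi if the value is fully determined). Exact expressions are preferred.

|AB| ∈ {10}
|BC| ∈ {31}
|CD| ∈ {6}
|AC| ∈ [21, 41]
|BD| ∈ [25, 37]
|AD| ∈ [15, 47]

|AD| ∈ [15, 47]  (≈ [15.0000, 47.0000])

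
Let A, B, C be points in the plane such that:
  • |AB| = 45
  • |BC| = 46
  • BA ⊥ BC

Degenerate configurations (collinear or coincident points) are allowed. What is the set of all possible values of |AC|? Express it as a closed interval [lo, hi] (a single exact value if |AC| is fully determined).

|AB| ∈ {45}
|BC| ∈ {46}
|AC| ∈ {√(4141)}

|AC| = √(4141)  (≈ 64.3506)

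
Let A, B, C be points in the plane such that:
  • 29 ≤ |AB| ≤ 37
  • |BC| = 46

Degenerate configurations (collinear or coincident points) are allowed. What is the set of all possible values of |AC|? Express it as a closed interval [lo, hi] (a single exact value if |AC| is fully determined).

|AC| ∈ [9, 83]  (≈ [9.0000, 83.0000])

|AB| ∈ [29, 37]
|BC| ∈ {46}
|AC| ∈ [9, 83]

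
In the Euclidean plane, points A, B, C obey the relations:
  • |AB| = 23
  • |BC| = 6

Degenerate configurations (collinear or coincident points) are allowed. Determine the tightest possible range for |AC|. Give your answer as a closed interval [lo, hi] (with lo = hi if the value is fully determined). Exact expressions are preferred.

|AC| ∈ [17, 29]  (≈ [17.0000, 29.0000])

|AB| ∈ {23}
|BC| ∈ {6}
|AC| ∈ [17, 29]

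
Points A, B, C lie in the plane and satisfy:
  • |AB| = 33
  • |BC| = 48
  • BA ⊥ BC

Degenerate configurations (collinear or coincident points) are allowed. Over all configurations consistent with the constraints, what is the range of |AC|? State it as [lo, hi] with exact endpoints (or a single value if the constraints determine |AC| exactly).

|AC| = 3·√(377)  (≈ 58.2495)

|AB| ∈ {33}
|BC| ∈ {48}
|AC| ∈ {3·√(377)}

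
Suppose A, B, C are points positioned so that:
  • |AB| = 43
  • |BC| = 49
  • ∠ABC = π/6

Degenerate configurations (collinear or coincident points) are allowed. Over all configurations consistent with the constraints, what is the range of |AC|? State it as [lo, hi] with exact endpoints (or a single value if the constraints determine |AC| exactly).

|AC| = √(4250 - 2107·√(3))  (≈ 24.5065)

|AB| ∈ {43}
|BC| ∈ {49}
|AC| ∈ {√(4250 - 2107·√(3))}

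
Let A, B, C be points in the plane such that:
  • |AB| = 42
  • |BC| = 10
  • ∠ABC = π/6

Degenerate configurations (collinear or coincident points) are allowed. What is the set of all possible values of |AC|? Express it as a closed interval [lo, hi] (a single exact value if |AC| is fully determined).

|AB| ∈ {42}
|BC| ∈ {10}
|AC| ∈ {2·√(466 - 105·√(3))}

|AC| = 2·√(466 - 105·√(3))  (≈ 33.7126)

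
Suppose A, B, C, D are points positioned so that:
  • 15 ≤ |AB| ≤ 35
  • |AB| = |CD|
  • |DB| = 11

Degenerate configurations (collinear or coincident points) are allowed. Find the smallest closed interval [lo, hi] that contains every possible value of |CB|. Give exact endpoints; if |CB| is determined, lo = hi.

|CB| ∈ [4, 46]  (≈ [4.0000, 46.0000])

|AB| ∈ [15, 35]
|BD| ∈ {11}
|CD| ∈ [15, 35]
|AD| ∈ [4, 46]
|BC| ∈ [4, 46]
|AC| ∈ [0, 81]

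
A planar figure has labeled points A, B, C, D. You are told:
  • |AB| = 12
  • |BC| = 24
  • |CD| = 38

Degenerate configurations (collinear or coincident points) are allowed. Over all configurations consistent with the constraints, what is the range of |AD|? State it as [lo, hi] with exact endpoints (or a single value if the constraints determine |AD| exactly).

|AB| ∈ {12}
|BC| ∈ {24}
|CD| ∈ {38}
|AC| ∈ [12, 36]
|BD| ∈ [14, 62]
|AD| ∈ [2, 74]

|AD| ∈ [2, 74]  (≈ [2.0000, 74.0000])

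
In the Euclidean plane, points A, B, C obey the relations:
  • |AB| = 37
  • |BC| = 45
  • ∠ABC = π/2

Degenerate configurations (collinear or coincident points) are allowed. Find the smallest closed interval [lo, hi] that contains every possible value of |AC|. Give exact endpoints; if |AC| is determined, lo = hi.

|AC| = √(3394)  (≈ 58.2580)

|AB| ∈ {37}
|BC| ∈ {45}
|AC| ∈ {√(3394)}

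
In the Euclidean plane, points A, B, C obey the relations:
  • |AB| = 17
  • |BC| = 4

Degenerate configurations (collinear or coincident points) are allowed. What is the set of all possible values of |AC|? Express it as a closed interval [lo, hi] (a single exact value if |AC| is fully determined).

|AB| ∈ {17}
|BC| ∈ {4}
|AC| ∈ [13, 21]

|AC| ∈ [13, 21]  (≈ [13.0000, 21.0000])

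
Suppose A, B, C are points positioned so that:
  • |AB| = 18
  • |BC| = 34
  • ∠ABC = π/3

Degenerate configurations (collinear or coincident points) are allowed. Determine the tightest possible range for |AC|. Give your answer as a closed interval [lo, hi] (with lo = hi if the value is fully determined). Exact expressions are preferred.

|AC| = 2·√(217)  (≈ 29.4618)

|AB| ∈ {18}
|BC| ∈ {34}
|AC| ∈ {2·√(217)}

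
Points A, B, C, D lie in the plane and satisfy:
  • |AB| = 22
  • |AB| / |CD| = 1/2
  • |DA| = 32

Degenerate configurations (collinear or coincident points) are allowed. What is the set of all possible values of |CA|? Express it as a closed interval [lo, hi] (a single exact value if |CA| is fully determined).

|AB| ∈ {22}
|AD| ∈ {32}
|CD| ∈ {44}
|BD| ∈ [10, 54]
|AC| ∈ [12, 76]
|BC| ∈ [0, 98]

|CA| ∈ [12, 76]  (≈ [12.0000, 76.0000])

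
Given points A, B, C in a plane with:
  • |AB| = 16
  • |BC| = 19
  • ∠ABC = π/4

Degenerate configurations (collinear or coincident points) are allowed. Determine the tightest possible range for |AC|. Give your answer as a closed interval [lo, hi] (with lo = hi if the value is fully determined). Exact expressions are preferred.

|AB| ∈ {16}
|BC| ∈ {19}
|AC| ∈ {√(617 - 304·√(2))}

|AC| = √(617 - 304·√(2))  (≈ 13.6777)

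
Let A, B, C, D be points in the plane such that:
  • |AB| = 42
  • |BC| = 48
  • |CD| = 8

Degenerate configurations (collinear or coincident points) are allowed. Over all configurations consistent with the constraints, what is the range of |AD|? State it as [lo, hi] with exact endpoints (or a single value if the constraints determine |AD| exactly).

|AD| ∈ [0, 98]  (≈ [0.0000, 98.0000])

|AB| ∈ {42}
|BC| ∈ {48}
|CD| ∈ {8}
|AC| ∈ [6, 90]
|BD| ∈ [40, 56]
|AD| ∈ [0, 98]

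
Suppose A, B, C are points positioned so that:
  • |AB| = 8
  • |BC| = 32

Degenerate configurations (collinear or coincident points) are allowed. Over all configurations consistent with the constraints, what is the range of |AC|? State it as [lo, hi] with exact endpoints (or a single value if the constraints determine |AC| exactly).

|AC| ∈ [24, 40]  (≈ [24.0000, 40.0000])

|AB| ∈ {8}
|BC| ∈ {32}
|AC| ∈ [24, 40]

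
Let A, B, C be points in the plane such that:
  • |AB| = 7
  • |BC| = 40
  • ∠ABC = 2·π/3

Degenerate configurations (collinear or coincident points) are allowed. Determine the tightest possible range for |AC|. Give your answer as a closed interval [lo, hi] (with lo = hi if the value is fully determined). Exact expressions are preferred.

|AC| = √(1929)  (≈ 43.9204)

|AB| ∈ {7}
|BC| ∈ {40}
|AC| ∈ {√(1929)}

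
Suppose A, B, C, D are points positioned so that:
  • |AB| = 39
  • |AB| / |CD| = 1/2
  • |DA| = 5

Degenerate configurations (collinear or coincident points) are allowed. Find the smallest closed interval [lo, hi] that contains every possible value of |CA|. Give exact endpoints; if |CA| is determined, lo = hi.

|AB| ∈ {39}
|AD| ∈ {5}
|CD| ∈ {78}
|BD| ∈ [34, 44]
|AC| ∈ [73, 83]
|BC| ∈ [34, 122]

|CA| ∈ [73, 83]  (≈ [73.0000, 83.0000])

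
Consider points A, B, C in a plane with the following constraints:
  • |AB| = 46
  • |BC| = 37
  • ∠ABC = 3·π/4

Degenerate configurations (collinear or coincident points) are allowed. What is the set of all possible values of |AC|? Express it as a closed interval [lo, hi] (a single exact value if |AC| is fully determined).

|AC| = √(1702·√(2) + 3485)  (≈ 76.7593)

|AB| ∈ {46}
|BC| ∈ {37}
|AC| ∈ {√(1702·√(2) + 3485)}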